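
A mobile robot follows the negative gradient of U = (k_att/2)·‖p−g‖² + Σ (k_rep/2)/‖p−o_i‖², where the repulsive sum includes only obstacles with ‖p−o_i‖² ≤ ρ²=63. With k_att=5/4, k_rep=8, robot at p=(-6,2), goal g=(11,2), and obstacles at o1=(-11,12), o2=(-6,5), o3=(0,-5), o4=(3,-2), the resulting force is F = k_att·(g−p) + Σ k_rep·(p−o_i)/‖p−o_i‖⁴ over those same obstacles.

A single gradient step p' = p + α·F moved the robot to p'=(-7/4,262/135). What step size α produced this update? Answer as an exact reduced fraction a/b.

F_att = 5/4·(g−p) = 5/4·(17,0) = (21.2500,0.0000)
o1: d²=125 > ρ²=63 → inactive
o2: d²=9 ≤ ρ²=63; F_rep = 8·(0,-3)/9² = (0.0000,-0.2963)
o3: d²=85 > ρ²=63 → inactive
o4: d²=97 > ρ²=63 → inactive
F = F_att + ΣF_rep = (21.2500,-0.2963)
Δp = p'−p = (4.2500,-0.0593); α = Δx/Fx = (17/4) / (85/4) = 1/5
check: Δy/Fy = (-8/135) / (-8/27) = 1/5 ✓

α = 1/5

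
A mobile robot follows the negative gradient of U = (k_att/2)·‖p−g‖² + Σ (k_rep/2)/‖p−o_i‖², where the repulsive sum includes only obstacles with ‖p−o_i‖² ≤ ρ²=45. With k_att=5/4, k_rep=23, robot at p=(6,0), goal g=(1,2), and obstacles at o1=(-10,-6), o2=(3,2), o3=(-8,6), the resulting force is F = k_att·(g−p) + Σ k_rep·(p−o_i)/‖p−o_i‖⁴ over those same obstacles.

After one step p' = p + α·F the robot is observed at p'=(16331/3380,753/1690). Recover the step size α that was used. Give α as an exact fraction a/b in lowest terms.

F_att = 5/4·(g−p) = 5/4·(-5,2) = (-6.2500,2.5000)
o1: d²=292 > ρ²=45 → inactive
o2: d²=13 ≤ ρ²=45; F_rep = 23·(3,-2)/13² = (0.4083,-0.2722)
o3: d²=232 > ρ²=45 → inactive
F = F_att + ΣF_rep = (-5.8417,2.2278)
Δp = p'−p = (-1.1683,0.4456); α = Δx/Fx = (-3949/3380) / (-3949/676) = 1/5
check: Δy/Fy = (753/1690) / (753/338) = 1/5 ✓

α = 1/5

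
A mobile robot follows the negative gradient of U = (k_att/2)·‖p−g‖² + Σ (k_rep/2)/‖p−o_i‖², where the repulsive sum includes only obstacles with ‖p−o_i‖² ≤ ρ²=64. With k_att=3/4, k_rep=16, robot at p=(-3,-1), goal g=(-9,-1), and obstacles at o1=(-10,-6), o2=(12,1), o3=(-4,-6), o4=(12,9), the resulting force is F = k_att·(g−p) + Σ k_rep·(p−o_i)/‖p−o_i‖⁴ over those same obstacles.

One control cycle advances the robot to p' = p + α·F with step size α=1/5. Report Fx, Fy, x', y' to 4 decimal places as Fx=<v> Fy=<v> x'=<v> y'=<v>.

Fx=-4.4763 Fy=0.1183 x'=-3.8953 y'=-0.9763

F_att = 3/4·(g−p) = 3/4·(-6,0) = (-4.5000,0.0000)
o1: d²=74 > ρ²=64 → inactive
o2: d²=229 > ρ²=64 → inactive
o3: d²=26 ≤ ρ²=64; F_rep = 16·(1,5)/26² = (0.0237,0.1183)
o4: d²=325 > ρ²=64 → inactive
F = F_att + ΣF_rep = (-4.4763,0.1183)
p' = p + 1/5·F = (-3.8953,-0.9763)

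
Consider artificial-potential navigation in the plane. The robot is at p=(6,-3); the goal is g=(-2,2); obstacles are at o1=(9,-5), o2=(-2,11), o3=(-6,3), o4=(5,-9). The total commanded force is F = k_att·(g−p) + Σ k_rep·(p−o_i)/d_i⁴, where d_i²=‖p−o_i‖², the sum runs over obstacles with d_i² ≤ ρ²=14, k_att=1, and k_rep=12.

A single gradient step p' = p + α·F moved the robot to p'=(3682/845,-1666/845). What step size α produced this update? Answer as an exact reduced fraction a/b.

α = 1/5

F_att = 1·(g−p) = 1·(-8,5) = (-8.0000,5.0000)
o1: d²=13 ≤ ρ²=14; F_rep = 12·(-3,2)/13² = (-0.2130,0.1420)
o2: d²=260 > ρ²=14 → inactive
o3: d²=180 > ρ²=14 → inactive
o4: d²=37 > ρ²=14 → inactive
F = F_att + ΣF_rep = (-8.2130,5.1420)
Δp = p'−p = (-1.6426,1.0284); α = Δx/Fx = (-1388/845) / (-1388/169) = 1/5
check: Δy/Fy = (869/845) / (869/169) = 1/5 ✓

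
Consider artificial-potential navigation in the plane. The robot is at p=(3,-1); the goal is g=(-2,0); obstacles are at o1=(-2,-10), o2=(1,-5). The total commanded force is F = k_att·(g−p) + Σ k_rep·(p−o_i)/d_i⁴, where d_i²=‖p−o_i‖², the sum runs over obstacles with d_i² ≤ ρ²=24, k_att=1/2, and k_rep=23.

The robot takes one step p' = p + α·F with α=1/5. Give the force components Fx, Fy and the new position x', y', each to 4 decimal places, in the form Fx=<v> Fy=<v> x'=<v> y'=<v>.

F_att = 1/2·(g−p) = 1/2·(-5,1) = (-2.5000,0.5000)
o1: d²=106 > ρ²=24 → inactive
o2: d²=20 ≤ ρ²=24; F_rep = 23·(2,4)/20² = (0.1150,0.2300)
F = F_att + ΣF_rep = (-2.3850,0.7300)
p' = p + 1/5·F = (2.5230,-0.8540)

Fx=-2.3850 Fy=0.7300 x'=2.5230 y'=-0.8540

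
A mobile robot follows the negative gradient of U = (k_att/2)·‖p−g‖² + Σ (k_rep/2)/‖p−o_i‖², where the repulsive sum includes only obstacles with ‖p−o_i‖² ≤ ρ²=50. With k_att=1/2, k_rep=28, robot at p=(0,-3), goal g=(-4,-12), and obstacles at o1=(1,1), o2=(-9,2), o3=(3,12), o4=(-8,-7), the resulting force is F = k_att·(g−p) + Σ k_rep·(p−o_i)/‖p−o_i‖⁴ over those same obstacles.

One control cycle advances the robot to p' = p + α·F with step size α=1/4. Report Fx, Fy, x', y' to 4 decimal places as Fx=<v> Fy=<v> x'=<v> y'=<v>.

F_att = 1/2·(g−p) = 1/2·(-4,-9) = (-2.0000,-4.5000)
o1: d²=17 ≤ ρ²=50; F_rep = 28·(-1,-4)/17² = (-0.0969,-0.3875)
o2: d²=106 > ρ²=50 → inactive
o3: d²=234 > ρ²=50 → inactive
o4: d²=80 > ρ²=50 → inactive
F = F_att + ΣF_rep = (-2.0969,-4.8875)
p' = p + 1/4·F = (-0.5242,-4.2219)

Fx=-2.0969 Fy=-4.8875 x'=-0.5242 y'=-4.2219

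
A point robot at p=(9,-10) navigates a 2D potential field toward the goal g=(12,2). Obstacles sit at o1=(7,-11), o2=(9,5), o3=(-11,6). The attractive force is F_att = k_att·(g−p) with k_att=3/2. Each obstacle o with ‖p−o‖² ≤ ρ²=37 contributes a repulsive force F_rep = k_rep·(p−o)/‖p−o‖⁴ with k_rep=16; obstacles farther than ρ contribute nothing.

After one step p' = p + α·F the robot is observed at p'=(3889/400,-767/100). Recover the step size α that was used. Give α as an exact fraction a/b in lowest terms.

α = 1/8

F_att = 3/2·(g−p) = 3/2·(3,12) = (4.5000,18.0000)
o1: d²=5 ≤ ρ²=37; F_rep = 16·(2,1)/5² = (1.2800,0.6400)
o2: d²=225 > ρ²=37 → inactive
o3: d²=656 > ρ²=37 → inactive
F = F_att + ΣF_rep = (5.7800,18.6400)
Δp = p'−p = (0.7225,2.3300); α = Δx/Fx = (289/400) / (289/50) = 1/8
check: Δy/Fy = (233/100) / (466/25) = 1/8 ✓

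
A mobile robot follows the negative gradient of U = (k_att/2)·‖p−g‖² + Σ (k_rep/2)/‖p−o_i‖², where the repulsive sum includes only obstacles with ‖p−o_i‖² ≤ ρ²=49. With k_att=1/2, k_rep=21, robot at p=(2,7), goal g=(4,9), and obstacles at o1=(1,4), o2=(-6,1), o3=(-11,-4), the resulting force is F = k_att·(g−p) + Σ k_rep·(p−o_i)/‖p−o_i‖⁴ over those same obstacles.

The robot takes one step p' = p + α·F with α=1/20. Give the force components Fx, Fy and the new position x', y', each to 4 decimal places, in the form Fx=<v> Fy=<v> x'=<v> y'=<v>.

F_att = 1/2·(g−p) = 1/2·(2,2) = (1.0000,1.0000)
o1: d²=10 ≤ ρ²=49; F_rep = 21·(1,3)/10² = (0.2100,0.6300)
o2: d²=100 > ρ²=49 → inactive
o3: d²=290 > ρ²=49 → inactive
F = F_att + ΣF_rep = (1.2100,1.6300)
p' = p + 1/20·F = (2.0605,7.0815)

Fx=1.2100 Fy=1.6300 x'=2.0605 y'=7.0815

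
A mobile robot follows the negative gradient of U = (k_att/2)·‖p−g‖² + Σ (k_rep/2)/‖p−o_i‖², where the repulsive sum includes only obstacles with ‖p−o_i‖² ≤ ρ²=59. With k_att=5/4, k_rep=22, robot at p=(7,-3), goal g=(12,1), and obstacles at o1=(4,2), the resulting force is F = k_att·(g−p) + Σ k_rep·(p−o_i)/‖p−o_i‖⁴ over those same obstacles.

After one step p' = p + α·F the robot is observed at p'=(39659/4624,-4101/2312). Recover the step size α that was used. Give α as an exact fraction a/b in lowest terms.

α = 1/4

F_att = 5/4·(g−p) = 5/4·(5,4) = (6.2500,5.0000)
o1: d²=34 ≤ ρ²=59; F_rep = 22·(3,-5)/34² = (0.0571,-0.0952)
F = F_att + ΣF_rep = (6.3071,4.9048)
Δp = p'−p = (1.5768,1.2262); α = Δx/Fx = (7291/4624) / (7291/1156) = 1/4
check: Δy/Fy = (2835/2312) / (2835/578) = 1/4 ✓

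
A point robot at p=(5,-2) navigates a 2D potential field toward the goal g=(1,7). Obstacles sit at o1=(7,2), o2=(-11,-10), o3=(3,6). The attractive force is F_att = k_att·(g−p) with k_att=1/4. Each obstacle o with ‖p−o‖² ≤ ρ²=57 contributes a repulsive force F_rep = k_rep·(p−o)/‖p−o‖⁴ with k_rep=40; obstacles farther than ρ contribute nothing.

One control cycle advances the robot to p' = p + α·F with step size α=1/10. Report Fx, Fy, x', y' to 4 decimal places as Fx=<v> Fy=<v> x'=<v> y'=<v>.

F_att = 1/4·(g−p) = 1/4·(-4,9) = (-1.0000,2.2500)
o1: d²=20 ≤ ρ²=57; F_rep = 40·(-2,-4)/20² = (-0.2000,-0.4000)
o2: d²=320 > ρ²=57 → inactive
o3: d²=68 > ρ²=57 → inactive
F = F_att + ΣF_rep = (-1.2000,1.8500)
p' = p + 1/10·F = (4.8800,-1.8150)

Fx=-1.2000 Fy=1.8500 x'=4.8800 y'=-1.8150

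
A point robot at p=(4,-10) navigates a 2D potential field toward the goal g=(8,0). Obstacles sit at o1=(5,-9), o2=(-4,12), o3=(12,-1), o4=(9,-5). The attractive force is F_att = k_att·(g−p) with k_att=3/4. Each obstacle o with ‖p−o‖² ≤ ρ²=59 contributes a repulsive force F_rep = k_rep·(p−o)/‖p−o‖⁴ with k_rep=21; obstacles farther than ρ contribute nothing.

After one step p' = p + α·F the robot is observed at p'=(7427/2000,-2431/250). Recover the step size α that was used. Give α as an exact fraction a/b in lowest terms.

F_att = 3/4·(g−p) = 3/4·(4,10) = (3.0000,7.5000)
o1: d²=2 ≤ ρ²=59; F_rep = 21·(-1,-1)/2² = (-5.2500,-5.2500)
o2: d²=548 > ρ²=59 → inactive
o3: d²=145 > ρ²=59 → inactive
o4: d²=50 ≤ ρ²=59; F_rep = 21·(-5,-5)/50² = (-0.0420,-0.0420)
F = F_att + ΣF_rep = (-2.2920,2.2080)
Δp = p'−p = (-0.2865,0.2760); α = Δx/Fx = (-573/2000) / (-573/250) = 1/8
check: Δy/Fy = (69/250) / (276/125) = 1/8 ✓

α = 1/8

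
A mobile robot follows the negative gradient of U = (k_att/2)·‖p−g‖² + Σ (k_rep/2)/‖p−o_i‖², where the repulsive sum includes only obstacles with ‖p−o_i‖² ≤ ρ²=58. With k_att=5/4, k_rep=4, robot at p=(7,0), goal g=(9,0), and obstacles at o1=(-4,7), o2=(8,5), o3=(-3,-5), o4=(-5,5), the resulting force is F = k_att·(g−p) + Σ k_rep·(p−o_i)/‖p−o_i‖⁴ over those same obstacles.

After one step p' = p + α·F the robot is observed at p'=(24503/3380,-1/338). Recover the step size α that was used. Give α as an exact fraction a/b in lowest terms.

F_att = 5/4·(g−p) = 5/4·(2,0) = (2.5000,0.0000)
o1: d²=170 > ρ²=58 → inactive
o2: d²=26 ≤ ρ²=58; F_rep = 4·(-1,-5)/26² = (-0.0059,-0.0296)
o3: d²=125 > ρ²=58 → inactive
o4: d²=169 > ρ²=58 → inactive
F = F_att + ΣF_rep = (2.4941,-0.0296)
Δp = p'−p = (0.2494,-0.0030); α = Δx/Fx = (843/3380) / (843/338) = 1/10
check: Δy/Fy = (-1/338) / (-5/169) = 1/10 ✓

α = 1/10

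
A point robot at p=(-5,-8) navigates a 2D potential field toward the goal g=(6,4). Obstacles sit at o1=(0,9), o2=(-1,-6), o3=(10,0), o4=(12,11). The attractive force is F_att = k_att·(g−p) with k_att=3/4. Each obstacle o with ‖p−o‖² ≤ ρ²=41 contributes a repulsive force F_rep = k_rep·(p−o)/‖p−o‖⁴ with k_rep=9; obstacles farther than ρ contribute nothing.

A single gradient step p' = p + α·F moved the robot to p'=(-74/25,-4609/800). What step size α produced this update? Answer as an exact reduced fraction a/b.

F_att = 3/4·(g−p) = 3/4·(11,12) = (8.2500,9.0000)
o1: d²=314 > ρ²=41 → inactive
o2: d²=20 ≤ ρ²=41; F_rep = 9·(-4,-2)/20² = (-0.0900,-0.0450)
o3: d²=289 > ρ²=41 → inactive
o4: d²=650 > ρ²=41 → inactive
F = F_att + ΣF_rep = (8.1600,8.9550)
Δp = p'−p = (2.0400,2.2388); α = Δx/Fx = (51/25) / (204/25) = 1/4
check: Δy/Fy = (1791/800) / (1791/200) = 1/4 ✓

α = 1/4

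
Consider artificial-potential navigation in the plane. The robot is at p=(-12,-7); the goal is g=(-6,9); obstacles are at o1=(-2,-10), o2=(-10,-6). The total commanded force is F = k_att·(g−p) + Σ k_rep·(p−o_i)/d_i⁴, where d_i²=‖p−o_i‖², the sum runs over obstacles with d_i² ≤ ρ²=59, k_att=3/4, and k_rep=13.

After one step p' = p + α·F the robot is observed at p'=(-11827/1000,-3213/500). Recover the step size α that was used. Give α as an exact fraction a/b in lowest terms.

α = 1/20

F_att = 3/4·(g−p) = 3/4·(6,16) = (4.5000,12.0000)
o1: d²=109 > ρ²=59 → inactive
o2: d²=5 ≤ ρ²=59; F_rep = 13·(-2,-1)/5² = (-1.0400,-0.5200)
F = F_att + ΣF_rep = (3.4600,11.4800)
Δp = p'−p = (0.1730,0.5740); α = Δx/Fx = (173/1000) / (173/50) = 1/20
check: Δy/Fy = (287/500) / (287/25) = 1/20 ✓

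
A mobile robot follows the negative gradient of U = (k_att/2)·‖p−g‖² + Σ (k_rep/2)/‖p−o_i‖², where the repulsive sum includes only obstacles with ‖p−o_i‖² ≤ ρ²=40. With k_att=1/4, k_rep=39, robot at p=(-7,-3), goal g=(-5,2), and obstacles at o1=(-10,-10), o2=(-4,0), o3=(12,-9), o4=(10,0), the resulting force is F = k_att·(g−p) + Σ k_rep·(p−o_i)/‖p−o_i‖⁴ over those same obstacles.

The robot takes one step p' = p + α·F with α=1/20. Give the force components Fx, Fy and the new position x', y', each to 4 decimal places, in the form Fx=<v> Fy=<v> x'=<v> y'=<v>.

Fx=0.1389 Fy=0.8889 x'=-6.9931 y'=-2.9556

F_att = 1/4·(g−p) = 1/4·(2,5) = (0.5000,1.2500)
o1: d²=58 > ρ²=40 → inactive
o2: d²=18 ≤ ρ²=40; F_rep = 39·(-3,-3)/18² = (-0.3611,-0.3611)
o3: d²=397 > ρ²=40 → inactive
o4: d²=298 > ρ²=40 → inactive
F = F_att + ΣF_rep = (0.1389,0.8889)
p' = p + 1/20·F = (-6.9931,-2.9556)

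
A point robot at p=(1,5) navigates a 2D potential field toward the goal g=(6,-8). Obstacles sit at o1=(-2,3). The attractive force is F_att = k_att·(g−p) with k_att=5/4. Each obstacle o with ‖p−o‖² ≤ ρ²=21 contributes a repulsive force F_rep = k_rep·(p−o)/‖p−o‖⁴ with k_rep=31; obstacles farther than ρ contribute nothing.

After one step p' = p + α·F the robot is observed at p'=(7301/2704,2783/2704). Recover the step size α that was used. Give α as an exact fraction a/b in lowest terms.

F_att = 5/4·(g−p) = 5/4·(5,-13) = (6.2500,-16.2500)
o1: d²=13 ≤ ρ²=21; F_rep = 31·(3,2)/13² = (0.5503,0.3669)
F = F_att + ΣF_rep = (6.8003,-15.8831)
Δp = p'−p = (1.7001,-3.9708); α = Δx/Fx = (4597/2704) / (4597/676) = 1/4
check: Δy/Fy = (-10737/2704) / (-10737/676) = 1/4 ✓

α = 1/4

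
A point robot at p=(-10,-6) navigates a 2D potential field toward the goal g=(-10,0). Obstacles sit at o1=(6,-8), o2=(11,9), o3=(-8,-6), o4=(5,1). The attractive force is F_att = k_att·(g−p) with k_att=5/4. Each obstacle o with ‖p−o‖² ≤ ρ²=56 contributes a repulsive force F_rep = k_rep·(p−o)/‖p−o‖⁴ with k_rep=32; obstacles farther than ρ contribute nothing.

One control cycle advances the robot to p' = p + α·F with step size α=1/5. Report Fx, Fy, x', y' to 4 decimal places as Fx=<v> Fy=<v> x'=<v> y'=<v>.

F_att = 5/4·(g−p) = 5/4·(0,6) = (0.0000,7.5000)
o1: d²=260 > ρ²=56 → inactive
o2: d²=666 > ρ²=56 → inactive
o3: d²=4 ≤ ρ²=56; F_rep = 32·(-2,0)/4² = (-4.0000,0.0000)
o4: d²=274 > ρ²=56 → inactive
F = F_att + ΣF_rep = (-4.0000,7.5000)
p' = p + 1/5·F = (-10.8000,-4.5000)

Fx=-4.0000 Fy=7.5000 x'=-10.8000 y'=-4.5000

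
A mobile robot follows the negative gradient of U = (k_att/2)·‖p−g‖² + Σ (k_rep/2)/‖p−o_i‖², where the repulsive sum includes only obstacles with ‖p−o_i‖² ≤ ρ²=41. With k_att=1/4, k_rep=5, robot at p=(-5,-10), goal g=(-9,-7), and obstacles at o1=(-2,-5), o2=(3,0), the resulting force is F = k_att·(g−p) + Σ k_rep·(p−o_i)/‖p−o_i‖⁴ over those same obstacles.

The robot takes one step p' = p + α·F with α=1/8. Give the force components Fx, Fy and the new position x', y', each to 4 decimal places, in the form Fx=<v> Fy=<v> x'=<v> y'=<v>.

F_att = 1/4·(g−p) = 1/4·(-4,3) = (-1.0000,0.7500)
o1: d²=34 ≤ ρ²=41; F_rep = 5·(-3,-5)/34² = (-0.0130,-0.0216)
o2: d²=164 > ρ²=41 → inactive
F = F_att + ΣF_rep = (-1.0130,0.7284)
p' = p + 1/8·F = (-5.1266,-9.9090)

Fx=-1.0130 Fy=0.7284 x'=-5.1266 y'=-9.9090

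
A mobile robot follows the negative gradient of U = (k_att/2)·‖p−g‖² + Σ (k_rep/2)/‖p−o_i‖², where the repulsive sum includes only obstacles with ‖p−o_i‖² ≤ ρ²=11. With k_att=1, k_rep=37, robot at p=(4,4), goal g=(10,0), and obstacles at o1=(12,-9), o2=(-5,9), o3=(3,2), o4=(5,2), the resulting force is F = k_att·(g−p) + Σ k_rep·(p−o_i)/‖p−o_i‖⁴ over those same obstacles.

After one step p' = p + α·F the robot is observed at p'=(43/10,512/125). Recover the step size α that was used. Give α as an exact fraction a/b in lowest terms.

α = 1/20

F_att = 1·(g−p) = 1·(6,-4) = (6.0000,-4.0000)
o1: d²=233 > ρ²=11 → inactive
o2: d²=106 > ρ²=11 → inactive
o3: d²=5 ≤ ρ²=11; F_rep = 37·(1,2)/5² = (1.4800,2.9600)
o4: d²=5 ≤ ρ²=11; F_rep = 37·(-1,2)/5² = (-1.4800,2.9600)
F = F_att + ΣF_rep = (6.0000,1.9200)
Δp = p'−p = (0.3000,0.0960); α = Δx/Fx = (3/10) / (6) = 1/20
check: Δy/Fy = (12/125) / (48/25) = 1/20 ✓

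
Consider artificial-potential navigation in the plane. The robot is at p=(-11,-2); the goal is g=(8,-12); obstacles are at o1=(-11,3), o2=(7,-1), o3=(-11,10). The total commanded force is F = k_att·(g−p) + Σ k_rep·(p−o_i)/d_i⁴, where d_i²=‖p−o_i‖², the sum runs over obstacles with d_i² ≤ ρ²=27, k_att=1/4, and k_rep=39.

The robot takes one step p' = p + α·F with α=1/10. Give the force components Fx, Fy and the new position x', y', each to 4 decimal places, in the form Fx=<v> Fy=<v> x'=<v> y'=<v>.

Fx=4.7500 Fy=-2.8120 x'=-10.5250 y'=-2.2812

F_att = 1/4·(g−p) = 1/4·(19,-10) = (4.7500,-2.5000)
o1: d²=25 ≤ ρ²=27; F_rep = 39·(0,-5)/25² = (0.0000,-0.3120)
o2: d²=325 > ρ²=27 → inactive
o3: d²=144 > ρ²=27 → inactive
F = F_att + ΣF_rep = (4.7500,-2.8120)
p' = p + 1/10·F = (-10.5250,-2.2812)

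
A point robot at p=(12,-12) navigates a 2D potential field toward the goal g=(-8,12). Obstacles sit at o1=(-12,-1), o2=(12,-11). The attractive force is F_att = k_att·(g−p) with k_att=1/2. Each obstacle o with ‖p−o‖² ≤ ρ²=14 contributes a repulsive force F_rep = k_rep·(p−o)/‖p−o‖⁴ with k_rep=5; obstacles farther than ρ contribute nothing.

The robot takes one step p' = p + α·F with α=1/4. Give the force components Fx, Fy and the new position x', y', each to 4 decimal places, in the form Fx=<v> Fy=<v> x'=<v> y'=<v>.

F_att = 1/2·(g−p) = 1/2·(-20,24) = (-10.0000,12.0000)
o1: d²=697 > ρ²=14 → inactive
o2: d²=1 ≤ ρ²=14; F_rep = 5·(0,-1)/1² = (0.0000,-5.0000)
F = F_att + ΣF_rep = (-10.0000,7.0000)
p' = p + 1/4·F = (9.5000,-10.2500)

Fx=-10.0000 Fy=7.0000 x'=9.5000 y'=-10.2500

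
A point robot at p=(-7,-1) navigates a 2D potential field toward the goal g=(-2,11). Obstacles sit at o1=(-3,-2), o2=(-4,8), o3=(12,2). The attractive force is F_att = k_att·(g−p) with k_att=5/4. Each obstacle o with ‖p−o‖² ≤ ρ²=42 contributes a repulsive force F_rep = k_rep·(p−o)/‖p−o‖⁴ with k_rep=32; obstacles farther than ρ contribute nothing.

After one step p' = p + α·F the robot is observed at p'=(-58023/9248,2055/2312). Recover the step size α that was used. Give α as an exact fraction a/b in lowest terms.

α = 1/8

F_att = 5/4·(g−p) = 5/4·(5,12) = (6.2500,15.0000)
o1: d²=17 ≤ ρ²=42; F_rep = 32·(-4,1)/17² = (-0.4429,0.1107)
o2: d²=90 > ρ²=42 → inactive
o3: d²=370 > ρ²=42 → inactive
F = F_att + ΣF_rep = (5.8071,15.1107)
Δp = p'−p = (0.7259,1.8888); α = Δx/Fx = (6713/9248) / (6713/1156) = 1/8
check: Δy/Fy = (4367/2312) / (4367/289) = 1/8 ✓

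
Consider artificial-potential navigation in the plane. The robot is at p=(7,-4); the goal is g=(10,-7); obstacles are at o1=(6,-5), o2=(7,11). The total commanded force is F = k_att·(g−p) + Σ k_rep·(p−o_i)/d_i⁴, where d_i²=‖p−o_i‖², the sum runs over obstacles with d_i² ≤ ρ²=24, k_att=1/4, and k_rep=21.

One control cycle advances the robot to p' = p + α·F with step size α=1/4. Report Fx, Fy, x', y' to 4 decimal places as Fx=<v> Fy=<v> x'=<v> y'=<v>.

Fx=6.0000 Fy=4.5000 x'=8.5000 y'=-2.8750

F_att = 1/4·(g−p) = 1/4·(3,-3) = (0.7500,-0.7500)
o1: d²=2 ≤ ρ²=24; F_rep = 21·(1,1)/2² = (5.2500,5.2500)
o2: d²=225 > ρ²=24 → inactive
F = F_att + ΣF_rep = (6.0000,4.5000)
p' = p + 1/4·F = (8.5000,-2.8750)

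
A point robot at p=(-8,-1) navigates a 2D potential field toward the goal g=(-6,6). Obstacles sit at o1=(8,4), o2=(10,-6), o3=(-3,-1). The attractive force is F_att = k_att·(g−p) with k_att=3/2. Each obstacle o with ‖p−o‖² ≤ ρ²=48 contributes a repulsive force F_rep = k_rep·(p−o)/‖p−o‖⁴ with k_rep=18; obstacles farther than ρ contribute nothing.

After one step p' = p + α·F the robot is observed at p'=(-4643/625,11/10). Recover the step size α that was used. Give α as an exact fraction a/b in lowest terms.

α = 1/5

F_att = 3/2·(g−p) = 3/2·(2,7) = (3.0000,10.5000)
o1: d²=281 > ρ²=48 → inactive
o2: d²=349 > ρ²=48 → inactive
o3: d²=25 ≤ ρ²=48; F_rep = 18·(-5,0)/25² = (-0.1440,0.0000)
F = F_att + ΣF_rep = (2.8560,10.5000)
Δp = p'−p = (0.5712,2.1000); α = Δx/Fx = (357/625) / (357/125) = 1/5
check: Δy/Fy = (21/10) / (21/2) = 1/5 ✓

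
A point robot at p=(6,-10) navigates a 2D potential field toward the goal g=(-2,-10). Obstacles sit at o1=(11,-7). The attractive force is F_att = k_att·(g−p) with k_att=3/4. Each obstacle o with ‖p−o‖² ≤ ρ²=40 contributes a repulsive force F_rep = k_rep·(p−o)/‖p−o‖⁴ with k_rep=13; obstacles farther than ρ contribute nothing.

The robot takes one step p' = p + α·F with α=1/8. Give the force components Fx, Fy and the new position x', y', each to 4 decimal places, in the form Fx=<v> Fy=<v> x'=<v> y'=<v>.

Fx=-6.0562 Fy=-0.0337 x'=5.2430 y'=-10.0042

F_att = 3/4·(g−p) = 3/4·(-8,0) = (-6.0000,0.0000)
o1: d²=34 ≤ ρ²=40; F_rep = 13·(-5,-3)/34² = (-0.0562,-0.0337)
F = F_att + ΣF_rep = (-6.0562,-0.0337)
p' = p + 1/8·F = (5.2430,-10.0042)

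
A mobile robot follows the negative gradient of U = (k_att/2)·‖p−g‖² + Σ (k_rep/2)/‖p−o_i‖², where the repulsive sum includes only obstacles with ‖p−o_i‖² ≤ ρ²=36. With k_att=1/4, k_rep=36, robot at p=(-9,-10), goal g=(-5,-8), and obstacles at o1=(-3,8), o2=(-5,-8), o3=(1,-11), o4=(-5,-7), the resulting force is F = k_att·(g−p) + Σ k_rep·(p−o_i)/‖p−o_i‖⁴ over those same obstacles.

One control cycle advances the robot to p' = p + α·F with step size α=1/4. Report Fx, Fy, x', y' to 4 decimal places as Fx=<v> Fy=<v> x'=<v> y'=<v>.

F_att = 1/4·(g−p) = 1/4·(4,2) = (1.0000,0.5000)
o1: d²=360 > ρ²=36 → inactive
o2: d²=20 ≤ ρ²=36; F_rep = 36·(-4,-2)/20² = (-0.3600,-0.1800)
o3: d²=101 > ρ²=36 → inactive
o4: d²=25 ≤ ρ²=36; F_rep = 36·(-4,-3)/25² = (-0.2304,-0.1728)
F = F_att + ΣF_rep = (0.4096,0.1472)
p' = p + 1/4·F = (-8.8976,-9.9632)

Fx=0.4096 Fy=0.1472 x'=-8.8976 y'=-9.9632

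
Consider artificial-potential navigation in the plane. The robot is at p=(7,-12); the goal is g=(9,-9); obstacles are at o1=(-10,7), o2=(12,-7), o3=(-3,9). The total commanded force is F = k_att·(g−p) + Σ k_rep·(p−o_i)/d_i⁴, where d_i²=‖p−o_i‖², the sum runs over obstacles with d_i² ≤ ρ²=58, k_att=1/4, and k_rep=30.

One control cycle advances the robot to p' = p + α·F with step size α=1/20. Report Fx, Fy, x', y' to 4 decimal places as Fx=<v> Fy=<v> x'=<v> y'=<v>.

F_att = 1/4·(g−p) = 1/4·(2,3) = (0.5000,0.7500)
o1: d²=650 > ρ²=58 → inactive
o2: d²=50 ≤ ρ²=58; F_rep = 30·(-5,-5)/50² = (-0.0600,-0.0600)
o3: d²=541 > ρ²=58 → inactive
F = F_att + ΣF_rep = (0.4400,0.6900)
p' = p + 1/20·F = (7.0220,-11.9655)

Fx=0.4400 Fy=0.6900 x'=7.0220 y'=-11.9655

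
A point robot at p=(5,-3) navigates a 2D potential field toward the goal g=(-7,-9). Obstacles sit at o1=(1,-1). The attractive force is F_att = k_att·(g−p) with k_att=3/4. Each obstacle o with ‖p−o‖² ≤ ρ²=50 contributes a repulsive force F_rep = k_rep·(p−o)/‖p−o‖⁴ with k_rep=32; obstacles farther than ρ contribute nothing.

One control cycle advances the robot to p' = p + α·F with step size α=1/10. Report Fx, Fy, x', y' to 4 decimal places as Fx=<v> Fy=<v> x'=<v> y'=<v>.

Fx=-8.6800 Fy=-4.6600 x'=4.1320 y'=-3.4660

F_att = 3/4·(g−p) = 3/4·(-12,-6) = (-9.0000,-4.5000)
o1: d²=20 ≤ ρ²=50; F_rep = 32·(4,-2)/20² = (0.3200,-0.1600)
F = F_att + ΣF_rep = (-8.6800,-4.6600)
p' = p + 1/10·F = (4.1320,-3.4660)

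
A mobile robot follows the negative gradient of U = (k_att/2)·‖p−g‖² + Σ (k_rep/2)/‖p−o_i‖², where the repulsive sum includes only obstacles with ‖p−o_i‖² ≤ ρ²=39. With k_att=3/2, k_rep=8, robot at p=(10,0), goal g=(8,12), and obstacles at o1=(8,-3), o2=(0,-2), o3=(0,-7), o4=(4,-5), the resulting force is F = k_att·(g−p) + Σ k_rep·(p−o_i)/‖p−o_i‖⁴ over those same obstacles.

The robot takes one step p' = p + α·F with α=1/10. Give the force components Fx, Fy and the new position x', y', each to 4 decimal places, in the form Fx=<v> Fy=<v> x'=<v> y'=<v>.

Fx=-2.9053 Fy=18.1420 x'=9.7095 y'=1.8142

F_att = 3/2·(g−p) = 3/2·(-2,12) = (-3.0000,18.0000)
o1: d²=13 ≤ ρ²=39; F_rep = 8·(2,3)/13² = (0.0947,0.1420)
o2: d²=104 > ρ²=39 → inactive
o3: d²=149 > ρ²=39 → inactive
o4: d²=61 > ρ²=39 → inactive
F = F_att + ΣF_rep = (-2.9053,18.1420)
p' = p + 1/10·F = (9.7095,1.8142)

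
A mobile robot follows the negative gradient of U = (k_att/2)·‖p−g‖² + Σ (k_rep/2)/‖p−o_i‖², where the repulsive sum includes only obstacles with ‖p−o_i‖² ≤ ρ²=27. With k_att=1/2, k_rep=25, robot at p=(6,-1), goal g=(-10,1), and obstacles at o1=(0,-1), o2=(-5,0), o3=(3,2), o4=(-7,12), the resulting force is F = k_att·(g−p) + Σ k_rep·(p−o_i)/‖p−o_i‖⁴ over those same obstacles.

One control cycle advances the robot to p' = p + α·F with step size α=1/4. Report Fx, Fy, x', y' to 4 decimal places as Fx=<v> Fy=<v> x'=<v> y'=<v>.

Fx=-7.7685 Fy=0.7685 x'=4.0579 y'=-0.8079

F_att = 1/2·(g−p) = 1/2·(-16,2) = (-8.0000,1.0000)
o1: d²=36 > ρ²=27 → inactive
o2: d²=122 > ρ²=27 → inactive
o3: d²=18 ≤ ρ²=27; F_rep = 25·(3,-3)/18² = (0.2315,-0.2315)
o4: d²=338 > ρ²=27 → inactive
F = F_att + ΣF_rep = (-7.7685,0.7685)
p' = p + 1/4·F = (4.0579,-0.8079)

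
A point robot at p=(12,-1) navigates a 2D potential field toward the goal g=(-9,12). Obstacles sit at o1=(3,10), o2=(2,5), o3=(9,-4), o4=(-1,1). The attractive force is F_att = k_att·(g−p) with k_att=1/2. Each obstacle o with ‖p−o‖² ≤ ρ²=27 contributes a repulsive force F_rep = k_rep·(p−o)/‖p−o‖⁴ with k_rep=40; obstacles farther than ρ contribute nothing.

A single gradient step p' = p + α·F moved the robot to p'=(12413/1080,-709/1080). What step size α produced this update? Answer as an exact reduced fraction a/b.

F_att = 1/2·(g−p) = 1/2·(-21,13) = (-10.5000,6.5000)
o1: d²=202 > ρ²=27 → inactive
o2: d²=136 > ρ²=27 → inactive
o3: d²=18 ≤ ρ²=27; F_rep = 40·(3,3)/18² = (0.3704,0.3704)
o4: d²=173 > ρ²=27 → inactive
F = F_att + ΣF_rep = (-10.1296,6.8704)
Δp = p'−p = (-0.5065,0.3435); α = Δx/Fx = (-547/1080) / (-547/54) = 1/20
check: Δy/Fy = (371/1080) / (371/54) = 1/20 ✓

α = 1/20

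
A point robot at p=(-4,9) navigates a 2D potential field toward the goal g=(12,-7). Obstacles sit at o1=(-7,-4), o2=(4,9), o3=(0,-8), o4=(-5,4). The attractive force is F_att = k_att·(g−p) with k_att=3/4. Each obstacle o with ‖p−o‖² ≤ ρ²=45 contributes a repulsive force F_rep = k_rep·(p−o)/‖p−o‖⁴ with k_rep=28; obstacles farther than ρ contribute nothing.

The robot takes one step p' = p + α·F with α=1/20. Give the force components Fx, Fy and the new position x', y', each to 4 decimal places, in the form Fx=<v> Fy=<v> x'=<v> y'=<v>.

F_att = 3/4·(g−p) = 3/4·(16,-16) = (12.0000,-12.0000)
o1: d²=178 > ρ²=45 → inactive
o2: d²=64 > ρ²=45 → inactive
o3: d²=305 > ρ²=45 → inactive
o4: d²=26 ≤ ρ²=45; F_rep = 28·(1,5)/26² = (0.0414,0.2071)
F = F_att + ΣF_rep = (12.0414,-11.7929)
p' = p + 1/20·F = (-3.3979,8.4104)

Fx=12.0414 Fy=-11.7929 x'=-3.3979 y'=8.4104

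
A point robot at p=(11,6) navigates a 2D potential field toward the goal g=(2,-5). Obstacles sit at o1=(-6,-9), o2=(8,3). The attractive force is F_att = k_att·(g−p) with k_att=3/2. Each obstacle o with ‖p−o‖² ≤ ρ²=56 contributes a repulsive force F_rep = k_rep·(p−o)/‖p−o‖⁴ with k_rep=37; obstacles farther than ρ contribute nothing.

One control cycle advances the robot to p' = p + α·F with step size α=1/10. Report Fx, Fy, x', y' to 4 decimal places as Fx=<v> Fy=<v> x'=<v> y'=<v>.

F_att = 3/2·(g−p) = 3/2·(-9,-11) = (-13.5000,-16.5000)
o1: d²=514 > ρ²=56 → inactive
o2: d²=18 ≤ ρ²=56; F_rep = 37·(3,3)/18² = (0.3426,0.3426)
F = F_att + ΣF_rep = (-13.1574,-16.1574)
p' = p + 1/10·F = (9.6843,4.3843)

Fx=-13.1574 Fy=-16.1574 x'=9.6843 y'=4.3843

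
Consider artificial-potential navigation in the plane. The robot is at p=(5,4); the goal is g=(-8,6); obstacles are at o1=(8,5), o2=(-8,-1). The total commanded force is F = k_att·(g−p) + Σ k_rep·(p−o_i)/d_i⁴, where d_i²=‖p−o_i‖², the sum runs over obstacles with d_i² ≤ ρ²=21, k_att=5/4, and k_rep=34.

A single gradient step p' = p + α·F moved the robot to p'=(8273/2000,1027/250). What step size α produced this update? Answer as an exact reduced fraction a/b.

α = 1/20

F_att = 5/4·(g−p) = 5/4·(-13,2) = (-16.2500,2.5000)
o1: d²=10 ≤ ρ²=21; F_rep = 34·(-3,-1)/10² = (-1.0200,-0.3400)
o2: d²=194 > ρ²=21 → inactive
F = F_att + ΣF_rep = (-17.2700,2.1600)
Δp = p'−p = (-0.8635,0.1080); α = Δx/Fx = (-1727/2000) / (-1727/100) = 1/20
check: Δy/Fy = (27/250) / (54/25) = 1/20 ✓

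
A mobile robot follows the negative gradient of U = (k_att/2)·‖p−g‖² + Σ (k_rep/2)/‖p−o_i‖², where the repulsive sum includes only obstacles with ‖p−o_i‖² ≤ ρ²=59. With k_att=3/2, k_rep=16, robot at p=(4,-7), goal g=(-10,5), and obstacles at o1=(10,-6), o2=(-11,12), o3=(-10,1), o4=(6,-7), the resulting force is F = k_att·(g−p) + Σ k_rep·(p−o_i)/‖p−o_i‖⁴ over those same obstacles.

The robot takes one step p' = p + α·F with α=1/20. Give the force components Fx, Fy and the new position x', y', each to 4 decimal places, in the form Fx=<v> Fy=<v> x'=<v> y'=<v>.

Fx=-23.0701 Fy=17.9883 x'=2.8465 y'=-6.1006

F_att = 3/2·(g−p) = 3/2·(-14,12) = (-21.0000,18.0000)
o1: d²=37 ≤ ρ²=59; F_rep = 16·(-6,-1)/37² = (-0.0701,-0.0117)
o2: d²=586 > ρ²=59 → inactive
o3: d²=260 > ρ²=59 → inactive
o4: d²=4 ≤ ρ²=59; F_rep = 16·(-2,0)/4² = (-2.0000,0.0000)
F = F_att + ΣF_rep = (-23.0701,17.9883)
p' = p + 1/20·F = (2.8465,-6.1006)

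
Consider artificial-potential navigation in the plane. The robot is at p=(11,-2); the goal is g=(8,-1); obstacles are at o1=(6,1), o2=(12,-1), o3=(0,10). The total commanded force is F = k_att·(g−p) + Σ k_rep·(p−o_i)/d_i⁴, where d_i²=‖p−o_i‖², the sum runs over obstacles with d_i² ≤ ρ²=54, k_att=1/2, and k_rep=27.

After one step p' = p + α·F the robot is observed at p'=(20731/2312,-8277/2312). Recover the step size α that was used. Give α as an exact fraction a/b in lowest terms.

F_att = 1/2·(g−p) = 1/2·(-3,1) = (-1.5000,0.5000)
o1: d²=34 ≤ ρ²=54; F_rep = 27·(5,-3)/34² = (0.1168,-0.0701)
o2: d²=2 ≤ ρ²=54; F_rep = 27·(-1,-1)/2² = (-6.7500,-6.7500)
o3: d²=265 > ρ²=54 → inactive
F = F_att + ΣF_rep = (-8.1332,-6.3201)
Δp = p'−p = (-2.0333,-1.5800); α = Δx/Fx = (-4701/2312) / (-4701/578) = 1/4
check: Δy/Fy = (-3653/2312) / (-3653/578) = 1/4 ✓

α = 1/4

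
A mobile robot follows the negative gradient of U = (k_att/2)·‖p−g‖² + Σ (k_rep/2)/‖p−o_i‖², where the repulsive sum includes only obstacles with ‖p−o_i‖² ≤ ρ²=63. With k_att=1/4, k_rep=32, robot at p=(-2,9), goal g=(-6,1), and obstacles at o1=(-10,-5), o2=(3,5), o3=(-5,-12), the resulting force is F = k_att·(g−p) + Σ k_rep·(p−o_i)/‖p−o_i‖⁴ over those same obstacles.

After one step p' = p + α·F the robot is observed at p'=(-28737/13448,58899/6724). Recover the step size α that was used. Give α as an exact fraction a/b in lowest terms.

F_att = 1/4·(g−p) = 1/4·(-4,-8) = (-1.0000,-2.0000)
o1: d²=260 > ρ²=63 → inactive
o2: d²=41 ≤ ρ²=63; F_rep = 32·(-5,4)/41² = (-0.0952,0.0761)
o3: d²=450 > ρ²=63 → inactive
F = F_att + ΣF_rep = (-1.0952,-1.9239)
Δp = p'−p = (-0.1369,-0.2405); α = Δx/Fx = (-1841/13448) / (-1841/1681) = 1/8
check: Δy/Fy = (-1617/6724) / (-3234/1681) = 1/8 ✓

α = 1/8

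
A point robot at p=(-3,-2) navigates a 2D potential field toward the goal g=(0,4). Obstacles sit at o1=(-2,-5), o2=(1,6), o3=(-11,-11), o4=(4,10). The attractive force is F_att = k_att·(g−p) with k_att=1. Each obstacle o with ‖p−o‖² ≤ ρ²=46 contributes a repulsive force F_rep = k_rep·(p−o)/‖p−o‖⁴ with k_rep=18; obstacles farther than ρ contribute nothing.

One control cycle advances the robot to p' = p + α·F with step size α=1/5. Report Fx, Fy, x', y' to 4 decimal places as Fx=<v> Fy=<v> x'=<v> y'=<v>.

Fx=2.8200 Fy=6.5400 x'=-2.4360 y'=-0.6920

F_att = 1·(g−p) = 1·(3,6) = (3.0000,6.0000)
o1: d²=10 ≤ ρ²=46; F_rep = 18·(-1,3)/10² = (-0.1800,0.5400)
o2: d²=80 > ρ²=46 → inactive
o3: d²=145 > ρ²=46 → inactive
o4: d²=193 > ρ²=46 → inactive
F = F_att + ΣF_rep = (2.8200,6.5400)
p' = p + 1/5·F = (-2.4360,-0.6920)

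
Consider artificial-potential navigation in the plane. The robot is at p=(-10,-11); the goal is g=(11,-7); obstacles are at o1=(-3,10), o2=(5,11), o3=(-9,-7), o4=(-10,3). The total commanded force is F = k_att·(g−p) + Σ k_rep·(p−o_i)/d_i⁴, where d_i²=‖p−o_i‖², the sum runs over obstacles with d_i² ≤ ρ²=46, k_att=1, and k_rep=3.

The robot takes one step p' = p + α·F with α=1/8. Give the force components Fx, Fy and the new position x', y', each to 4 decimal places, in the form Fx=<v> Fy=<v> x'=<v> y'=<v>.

F_att = 1·(g−p) = 1·(21,4) = (21.0000,4.0000)
o1: d²=490 > ρ²=46 → inactive
o2: d²=709 > ρ²=46 → inactive
o3: d²=17 ≤ ρ²=46; F_rep = 3·(-1,-4)/17² = (-0.0104,-0.0415)
o4: d²=196 > ρ²=46 → inactive
F = F_att + ΣF_rep = (20.9896,3.9585)
p' = p + 1/8·F = (-7.3763,-10.5052)

Fx=20.9896 Fy=3.9585 x'=-7.3763 y'=-10.5052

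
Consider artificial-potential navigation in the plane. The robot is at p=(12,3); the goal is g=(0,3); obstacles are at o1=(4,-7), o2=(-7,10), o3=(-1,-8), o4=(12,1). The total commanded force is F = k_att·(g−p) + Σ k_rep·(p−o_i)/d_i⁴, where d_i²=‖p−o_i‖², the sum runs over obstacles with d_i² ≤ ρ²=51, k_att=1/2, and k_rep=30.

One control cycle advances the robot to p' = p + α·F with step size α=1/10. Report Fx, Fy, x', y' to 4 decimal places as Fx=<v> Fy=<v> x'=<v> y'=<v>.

F_att = 1/2·(g−p) = 1/2·(-12,0) = (-6.0000,0.0000)
o1: d²=164 > ρ²=51 → inactive
o2: d²=410 > ρ²=51 → inactive
o3: d²=290 > ρ²=51 → inactive
o4: d²=4 ≤ ρ²=51; F_rep = 30·(0,2)/4² = (0.0000,3.7500)
F = F_att + ΣF_rep = (-6.0000,3.7500)
p' = p + 1/10·F = (11.4000,3.3750)

Fx=-6.0000 Fy=3.7500 x'=11.4000 y'=3.3750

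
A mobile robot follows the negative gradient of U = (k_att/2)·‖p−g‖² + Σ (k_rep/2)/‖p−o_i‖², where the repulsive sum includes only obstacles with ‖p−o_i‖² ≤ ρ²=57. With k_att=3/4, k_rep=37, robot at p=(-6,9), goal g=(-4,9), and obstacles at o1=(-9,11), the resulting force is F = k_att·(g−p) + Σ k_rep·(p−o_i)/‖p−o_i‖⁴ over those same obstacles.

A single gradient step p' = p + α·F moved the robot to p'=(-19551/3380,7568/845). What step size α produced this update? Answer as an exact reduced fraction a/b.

F_att = 3/4·(g−p) = 3/4·(2,0) = (1.5000,0.0000)
o1: d²=13 ≤ ρ²=57; F_rep = 37·(3,-2)/13² = (0.6568,-0.4379)
F = F_att + ΣF_rep = (2.1568,-0.4379)
Δp = p'−p = (0.2157,-0.0438); α = Δx/Fx = (729/3380) / (729/338) = 1/10
check: Δy/Fy = (-37/845) / (-74/169) = 1/10 ✓

α = 1/10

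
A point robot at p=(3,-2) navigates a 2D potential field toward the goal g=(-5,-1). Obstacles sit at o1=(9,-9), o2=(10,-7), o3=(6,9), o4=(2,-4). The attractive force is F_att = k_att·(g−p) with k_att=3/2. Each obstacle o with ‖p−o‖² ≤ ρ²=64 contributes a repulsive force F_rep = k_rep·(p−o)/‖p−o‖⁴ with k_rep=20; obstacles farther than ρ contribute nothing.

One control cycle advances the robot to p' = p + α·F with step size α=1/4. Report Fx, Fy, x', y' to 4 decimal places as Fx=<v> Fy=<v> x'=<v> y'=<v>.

Fx=-11.2000 Fy=3.1000 x'=0.2000 y'=-1.2250

F_att = 3/2·(g−p) = 3/2·(-8,1) = (-12.0000,1.5000)
o1: d²=85 > ρ²=64 → inactive
o2: d²=74 > ρ²=64 → inactive
o3: d²=130 > ρ²=64 → inactive
o4: d²=5 ≤ ρ²=64; F_rep = 20·(1,2)/5² = (0.8000,1.6000)
F = F_att + ΣF_rep = (-11.2000,3.1000)
p' = p + 1/4·F = (0.2000,-1.2250)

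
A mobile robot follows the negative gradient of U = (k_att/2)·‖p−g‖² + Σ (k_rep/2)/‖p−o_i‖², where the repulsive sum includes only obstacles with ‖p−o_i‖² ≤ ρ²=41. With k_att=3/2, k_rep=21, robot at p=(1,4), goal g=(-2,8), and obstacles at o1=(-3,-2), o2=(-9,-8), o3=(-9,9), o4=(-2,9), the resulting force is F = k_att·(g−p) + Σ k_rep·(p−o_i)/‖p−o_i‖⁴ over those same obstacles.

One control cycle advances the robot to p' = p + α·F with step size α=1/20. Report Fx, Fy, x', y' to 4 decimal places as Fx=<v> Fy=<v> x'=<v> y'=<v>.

F_att = 3/2·(g−p) = 3/2·(-3,4) = (-4.5000,6.0000)
o1: d²=52 > ρ²=41 → inactive
o2: d²=244 > ρ²=41 → inactive
o3: d²=125 > ρ²=41 → inactive
o4: d²=34 ≤ ρ²=41; F_rep = 21·(3,-5)/34² = (0.0545,-0.0908)
F = F_att + ΣF_rep = (-4.4455,5.9092)
p' = p + 1/20·F = (0.7777,4.2955)

Fx=-4.4455 Fy=5.9092 x'=0.7777 y'=4.2955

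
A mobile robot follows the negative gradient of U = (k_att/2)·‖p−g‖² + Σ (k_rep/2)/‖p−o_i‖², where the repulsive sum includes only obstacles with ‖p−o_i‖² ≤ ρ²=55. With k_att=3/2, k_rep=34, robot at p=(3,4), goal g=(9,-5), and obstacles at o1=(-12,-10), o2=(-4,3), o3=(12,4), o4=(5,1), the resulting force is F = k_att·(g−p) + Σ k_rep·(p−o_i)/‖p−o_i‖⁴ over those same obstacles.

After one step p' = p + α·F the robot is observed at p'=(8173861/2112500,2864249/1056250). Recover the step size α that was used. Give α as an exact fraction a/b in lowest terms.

α = 1/10

F_att = 3/2·(g−p) = 3/2·(6,-9) = (9.0000,-13.5000)
o1: d²=421 > ρ²=55 → inactive
o2: d²=50 ≤ ρ²=55; F_rep = 34·(7,1)/50² = (0.0952,0.0136)
o3: d²=81 > ρ²=55 → inactive
o4: d²=13 ≤ ρ²=55; F_rep = 34·(-2,3)/13² = (-0.4024,0.6036)
F = F_att + ΣF_rep = (8.6928,-12.8828)
Δp = p'−p = (0.8693,-1.2883); α = Δx/Fx = (1836361/2112500) / (1836361/211250) = 1/10
check: Δy/Fy = (-1360751/1056250) / (-1360751/105625) = 1/10 ✓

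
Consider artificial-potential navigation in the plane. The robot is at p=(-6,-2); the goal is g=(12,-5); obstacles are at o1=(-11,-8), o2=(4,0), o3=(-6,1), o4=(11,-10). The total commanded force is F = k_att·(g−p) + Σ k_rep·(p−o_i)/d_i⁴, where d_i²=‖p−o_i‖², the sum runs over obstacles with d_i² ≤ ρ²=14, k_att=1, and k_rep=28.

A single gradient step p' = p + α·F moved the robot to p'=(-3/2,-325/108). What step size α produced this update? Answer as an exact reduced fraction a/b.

α = 1/4

F_att = 1·(g−p) = 1·(18,-3) = (18.0000,-3.0000)
o1: d²=61 > ρ²=14 → inactive
o2: d²=104 > ρ²=14 → inactive
o3: d²=9 ≤ ρ²=14; F_rep = 28·(0,-3)/9² = (0.0000,-1.0370)
o4: d²=353 > ρ²=14 → inactive
F = F_att + ΣF_rep = (18.0000,-4.0370)
Δp = p'−p = (4.5000,-1.0093); α = Δx/Fx = (9/2) / (18) = 1/4
check: Δy/Fy = (-109/108) / (-109/27) = 1/4 ✓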